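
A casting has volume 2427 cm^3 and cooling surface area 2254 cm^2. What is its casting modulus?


Formula: Casting Modulus M = V / A
M = 2427 cm^3 / 2254 cm^2 = 1.0768 cm

Final answer: 1.0768 cm


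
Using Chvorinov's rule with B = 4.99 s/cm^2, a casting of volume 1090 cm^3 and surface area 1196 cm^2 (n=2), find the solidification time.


Formula: t_s = B * (V/A)^n  (Chvorinov's rule, n=2)
Modulus M = V/A = 1090/1196 = 0.911371 cm
M^2 = 0.911371^2 = 0.830597 cm^2
t_s = 4.99 * 0.830597 = 4.1447 s

Final answer: 4.1447 s


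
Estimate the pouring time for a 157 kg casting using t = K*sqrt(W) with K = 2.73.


Formula: t = K * sqrt(W)
sqrt(W) = sqrt(157) = 12.52996
t = 2.73 * 12.52996 = 34.2068 s

Answer: 34.2068 s


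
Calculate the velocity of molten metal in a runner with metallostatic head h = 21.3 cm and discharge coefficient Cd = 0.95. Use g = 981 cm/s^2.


Formula: v = Cd * sqrt(2 * g * h)  (Torricelli with discharge coefficient)
2*g*h = 2 * 981 * 21.3 = 41790.6 cm^2/s^2
sqrt(41790.6) = 204.42749 cm/s
v = 0.95 * 204.42749 = 194.2061 cm/s


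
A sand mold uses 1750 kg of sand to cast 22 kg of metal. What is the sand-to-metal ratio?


Formula: Sand-to-Metal Ratio = W_sand / W_metal
Ratio = 1750 kg / 22 kg = 79.5455

79.5455


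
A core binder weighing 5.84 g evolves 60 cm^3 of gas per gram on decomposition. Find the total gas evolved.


Formula: V_gas = W_binder * gas_evolution_rate
V = 5.84 g * 60 cm^3/g = 350.4000 cm^3


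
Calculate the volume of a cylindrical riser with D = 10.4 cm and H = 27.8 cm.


Formula: V = pi * (D/2)^2 * H  (cylinder volume)
Radius = D/2 = 10.4/2 = 5.2 cm
V = pi * 5.2^2 * 27.8 = 2361.5729 cm^3


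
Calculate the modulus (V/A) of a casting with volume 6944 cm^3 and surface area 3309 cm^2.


Formula: Casting Modulus M = V / A
M = 6944 cm^3 / 3309 cm^2 = 2.0985 cm


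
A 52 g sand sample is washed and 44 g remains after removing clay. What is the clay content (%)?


Formula: Clay% = (W_total - W_washed) / W_total * 100
Clay mass = 52 - 44 = 8 g
Clay% = 8 / 52 * 100 = 15.3846%

Answer: 15.3846%


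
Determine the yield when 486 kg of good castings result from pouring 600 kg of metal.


Formula: Casting Yield = (W_good / W_total) * 100
Yield = (486 kg / 600 kg) * 100 = 81.0000%


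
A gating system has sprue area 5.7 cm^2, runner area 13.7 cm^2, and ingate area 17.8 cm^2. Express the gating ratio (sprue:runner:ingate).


Sprue:Runner:Ingate = 1 : 13.7/5.7 : 17.8/5.7 = 1:2.40:3.12

Final answer: 1:2.40:3.12


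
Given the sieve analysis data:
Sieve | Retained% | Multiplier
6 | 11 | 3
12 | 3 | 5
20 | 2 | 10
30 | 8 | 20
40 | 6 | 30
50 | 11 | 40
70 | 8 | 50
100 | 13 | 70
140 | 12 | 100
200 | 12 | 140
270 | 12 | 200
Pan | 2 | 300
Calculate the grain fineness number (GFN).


Formula: GFN = sum(pct * multiplier) / sum(pct)
sum(pct * multiplier) = 8038
sum(pct) = 100
GFN = 8038 / 100 = 80.38

80.38


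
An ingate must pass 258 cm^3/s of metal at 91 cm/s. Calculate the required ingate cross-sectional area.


Formula: A_ingate = Q / v  (continuity equation)
A = 258 cm^3/s / 91 cm/s = 2.8352 cm^2


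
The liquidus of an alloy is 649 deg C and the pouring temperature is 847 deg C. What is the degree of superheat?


Formula: Superheat = T_pour - T_melt
Superheat = 847 - 649 = 198 deg C

Final answer: 198 deg C


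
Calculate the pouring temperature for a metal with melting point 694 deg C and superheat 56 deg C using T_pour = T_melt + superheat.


Formula: T_pour = T_melt + Superheat
T_pour = 694 + 56 = 750 deg C

750 deg C


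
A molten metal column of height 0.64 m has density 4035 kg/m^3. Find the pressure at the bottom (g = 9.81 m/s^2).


Formula: P = rho * g * h
rho * g = 4035 * 9.81 = 39583.35 N/m^3
P = 39583.35 * 0.64 = 25333.3440 Pa

Answer: 25333.3440 Pa


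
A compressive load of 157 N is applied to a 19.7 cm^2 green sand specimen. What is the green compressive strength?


Formula: Compressive Strength = Force / Area
Strength = 157 N / 19.7 cm^2 = 7.9695 N/cm^2


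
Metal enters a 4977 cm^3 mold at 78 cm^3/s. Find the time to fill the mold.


Formula: t_fill = V_mold / Q_flow
t = 4977 cm^3 / 78 cm^3/s = 63.8077 s

63.8077 s


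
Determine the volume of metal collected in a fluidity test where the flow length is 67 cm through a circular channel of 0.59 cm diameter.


Formula: V = pi * (d/2)^2 * L  (cylinder volume)
Radius = 0.59/2 = 0.295 cm
V = pi * 0.295^2 * 67 = 18.3176 cm^3

18.3176 cm^3


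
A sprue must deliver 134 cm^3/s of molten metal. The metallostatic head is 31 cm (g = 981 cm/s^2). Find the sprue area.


Formula: v = sqrt(2*g*h), A = Q/v
Velocity: v = sqrt(2 * 981 * 31) = sqrt(60822) = 246.6212 cm/s
Sprue area: A = Q / v = 134 / 246.6212 = 0.5433 cm^2


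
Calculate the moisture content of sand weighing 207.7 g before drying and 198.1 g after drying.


Formula: MC = (W_wet - W_dry) / W_wet * 100
Water mass = 207.7 - 198.1 = 9.6 g
MC = 9.6 / 207.7 * 100 = 4.6221%

4.6221%


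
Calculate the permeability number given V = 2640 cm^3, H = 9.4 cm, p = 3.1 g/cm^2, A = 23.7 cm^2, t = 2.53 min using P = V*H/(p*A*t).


Formula: Permeability Number P = (V * H) / (p * A * t)
Numerator: V * H = 2640 * 9.4 = 24816.0
Denominator: p * A * t = 3.1 * 23.7 * 2.53 = 185.8791
P = 24816.0 / 185.8791 = 133.5061

Final answer: 133.5061


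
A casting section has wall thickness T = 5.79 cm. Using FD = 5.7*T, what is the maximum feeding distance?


Formula: FD = 5.7 * T  (riser feeding-distance rule)
FD = 5.7 * 5.79 cm = 33.0030 cm

33.0030 cm


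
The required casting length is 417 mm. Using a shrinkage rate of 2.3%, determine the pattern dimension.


Formula: L_pattern = L_casting * (1 + shrinkage_rate/100)
Shrinkage factor = 1 + 2.3/100 = 1.023
L_pattern = 417 mm * 1.023 = 426.5910 mm


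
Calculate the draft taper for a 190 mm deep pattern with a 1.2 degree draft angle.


Formula: taper = depth * tan(draft_angle)
tan(1.2 deg) = 0.0209470
taper = 190 mm * 0.0209470 = 3.9799 mm

Final answer: 3.9799 mm


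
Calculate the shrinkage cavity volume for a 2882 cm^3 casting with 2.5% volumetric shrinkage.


Formula: V_shrink = V_casting * shrinkage_pct / 100
V_shrink = 2882 cm^3 * 2.5 / 100 = 72.0500 cm^3

Final answer: 72.0500 cm^3


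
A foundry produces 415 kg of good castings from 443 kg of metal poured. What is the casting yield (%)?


Formula: Casting Yield = (W_good / W_total) * 100
Yield = (415 kg / 443 kg) * 100 = 93.6795%

93.6795%


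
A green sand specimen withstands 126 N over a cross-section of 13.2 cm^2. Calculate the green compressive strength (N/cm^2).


Formula: Compressive Strength = Force / Area
Strength = 126 N / 13.2 cm^2 = 9.5455 N/cm^2

Final answer: 9.5455 N/cm^2


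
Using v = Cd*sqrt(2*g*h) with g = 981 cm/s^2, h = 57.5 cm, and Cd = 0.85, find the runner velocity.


Formula: v = Cd * sqrt(2 * g * h)  (Torricelli with discharge coefficient)
2*g*h = 2 * 981 * 57.5 = 112815.0 cm^2/s^2
sqrt(112815.0) = 335.87944 cm/s
v = 0.85 * 335.87944 = 285.4975 cm/s


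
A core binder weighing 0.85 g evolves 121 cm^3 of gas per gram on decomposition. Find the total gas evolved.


Formula: V_gas = W_binder * gas_evolution_rate
V = 0.85 g * 121 cm^3/g = 102.8500 cm^3

Answer: 102.8500 cm^3


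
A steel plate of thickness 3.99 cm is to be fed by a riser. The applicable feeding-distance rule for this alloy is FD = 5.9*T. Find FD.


Formula: FD = 5.9 * T  (riser feeding-distance rule)
FD = 5.9 * 3.99 cm = 23.5410 cm

Answer: 23.5410 cm


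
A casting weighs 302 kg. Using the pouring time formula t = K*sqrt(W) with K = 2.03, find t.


Formula: t = K * sqrt(W)
sqrt(W) = sqrt(302) = 17.37815
t = 2.03 * 17.37815 = 35.2776 s


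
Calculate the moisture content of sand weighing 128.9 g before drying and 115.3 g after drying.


Formula: MC = (W_wet - W_dry) / W_wet * 100
Water mass = 128.9 - 115.3 = 13.6 g
MC = 13.6 / 128.9 * 100 = 10.5508%


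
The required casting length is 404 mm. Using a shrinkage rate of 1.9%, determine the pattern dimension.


Formula: L_pattern = L_casting * (1 + shrinkage_rate/100)
Shrinkage factor = 1 + 1.9/100 = 1.019
L_pattern = 404 mm * 1.019 = 411.6760 mm

Final answer: 411.6760 mm


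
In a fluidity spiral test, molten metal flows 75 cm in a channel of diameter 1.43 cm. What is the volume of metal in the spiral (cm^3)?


Formula: V = pi * (d/2)^2 * L  (cylinder volume)
Radius = 1.43/2 = 0.715 cm
V = pi * 0.715^2 * 75 = 120.4546 cm^3

Final answer: 120.4546 cm^3


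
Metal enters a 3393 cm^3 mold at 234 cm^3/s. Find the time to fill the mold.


Formula: t_fill = V_mold / Q_flow
t = 3393 cm^3 / 234 cm^3/s = 14.5000 s

Answer: 14.5000 s


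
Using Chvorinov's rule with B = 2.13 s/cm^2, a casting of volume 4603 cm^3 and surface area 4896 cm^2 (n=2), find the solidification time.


Formula: t_s = B * (V/A)^n  (Chvorinov's rule, n=2)
Modulus M = V/A = 4603/4896 = 0.940155 cm
M^2 = 0.940155^2 = 0.883891 cm^2
t_s = 2.13 * 0.883891 = 1.8827 s

1.8827 s


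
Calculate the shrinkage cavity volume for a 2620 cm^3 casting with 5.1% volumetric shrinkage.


Formula: V_shrink = V_casting * shrinkage_pct / 100
V_shrink = 2620 cm^3 * 5.1 / 100 = 133.6200 cm^3

133.6200 cm^3


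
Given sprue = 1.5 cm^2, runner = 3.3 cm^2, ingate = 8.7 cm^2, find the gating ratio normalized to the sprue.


Sprue:Runner:Ingate = 1 : 3.3/1.5 : 8.7/1.5 = 1:2.20:5.80

Answer: 1:2.20:5.80


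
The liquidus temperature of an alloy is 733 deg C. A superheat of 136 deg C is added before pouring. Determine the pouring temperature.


Formula: T_pour = T_melt + Superheat
T_pour = 733 + 136 = 869 deg C

Final answer: 869 deg C


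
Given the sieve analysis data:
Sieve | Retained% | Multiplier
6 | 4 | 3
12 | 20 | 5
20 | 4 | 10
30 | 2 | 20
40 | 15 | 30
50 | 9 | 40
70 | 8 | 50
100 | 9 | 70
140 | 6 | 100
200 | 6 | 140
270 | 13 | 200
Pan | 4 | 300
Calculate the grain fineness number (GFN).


Formula: GFN = sum(pct * multiplier) / sum(pct)
sum(pct * multiplier) = 7272
sum(pct) = 100
GFN = 7272 / 100 = 72.72

Answer: 72.72


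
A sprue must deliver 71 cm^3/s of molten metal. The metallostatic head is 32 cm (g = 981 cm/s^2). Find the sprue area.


Formula: v = sqrt(2*g*h), A = Q/v
Velocity: v = sqrt(2 * 981 * 32) = sqrt(62784) = 250.5674 cm/s
Sprue area: A = Q / v = 71 / 250.5674 = 0.2834 cm^2


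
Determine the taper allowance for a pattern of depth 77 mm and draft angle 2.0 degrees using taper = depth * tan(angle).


Formula: taper = depth * tan(draft_angle)
tan(2.0 deg) = 0.0349208
taper = 77 mm * 0.0349208 = 2.6889 mm

Answer: 2.6889 mm


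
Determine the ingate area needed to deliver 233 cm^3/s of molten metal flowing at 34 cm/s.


Formula: A_ingate = Q / v  (continuity equation)
A = 233 cm^3/s / 34 cm/s = 6.8529 cm^2


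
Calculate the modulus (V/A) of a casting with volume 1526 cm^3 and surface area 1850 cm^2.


Formula: Casting Modulus M = V / A
M = 1526 cm^3 / 1850 cm^2 = 0.8249 cm

Final answer: 0.8249 cm


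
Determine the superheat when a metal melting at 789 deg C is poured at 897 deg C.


Formula: Superheat = T_pour - T_melt
Superheat = 897 - 789 = 108 deg C


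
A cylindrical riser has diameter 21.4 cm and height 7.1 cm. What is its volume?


Formula: V = pi * (D/2)^2 * H  (cylinder volume)
Radius = D/2 = 21.4/2 = 10.7 cm
V = pi * 10.7^2 * 7.1 = 2553.7347 cm^3

Answer: 2553.7347 cm^3


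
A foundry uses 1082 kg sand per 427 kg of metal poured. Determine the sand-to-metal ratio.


Formula: Sand-to-Metal Ratio = W_sand / W_metal
Ratio = 1082 kg / 427 kg = 2.5340

Final answer: 2.5340


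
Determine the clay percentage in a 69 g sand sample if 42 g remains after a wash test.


Formula: Clay% = (W_total - W_washed) / W_total * 100
Clay mass = 69 - 42 = 27 g
Clay% = 27 / 69 * 100 = 39.1304%

Final answer: 39.1304%


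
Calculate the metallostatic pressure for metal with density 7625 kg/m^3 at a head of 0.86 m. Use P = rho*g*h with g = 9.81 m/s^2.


Formula: P = rho * g * h
rho * g = 7625 * 9.81 = 74801.25 N/m^3
P = 74801.25 * 0.86 = 64329.0750 Pa

Final answer: 64329.0750 Pa


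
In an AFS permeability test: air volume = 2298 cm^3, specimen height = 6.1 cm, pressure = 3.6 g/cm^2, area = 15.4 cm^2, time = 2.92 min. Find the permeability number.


Formula: Permeability Number P = (V * H) / (p * A * t)
Numerator: V * H = 2298 * 6.1 = 14017.8
Denominator: p * A * t = 3.6 * 15.4 * 2.92 = 161.8848
P = 14017.8 / 161.8848 = 86.5912

Final answer: 86.5912


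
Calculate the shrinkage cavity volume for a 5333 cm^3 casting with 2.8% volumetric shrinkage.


Formula: V_shrink = V_casting * shrinkage_pct / 100
V_shrink = 5333 cm^3 * 2.8 / 100 = 149.3240 cm^3

Answer: 149.3240 cm^3


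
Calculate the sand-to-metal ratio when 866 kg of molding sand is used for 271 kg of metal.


Formula: Sand-to-Metal Ratio = W_sand / W_metal
Ratio = 866 kg / 271 kg = 3.1956

Final answer: 3.1956


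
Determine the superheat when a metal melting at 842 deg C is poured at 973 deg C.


Formula: Superheat = T_pour - T_melt
Superheat = 973 - 842 = 131 deg C

Answer: 131 deg C


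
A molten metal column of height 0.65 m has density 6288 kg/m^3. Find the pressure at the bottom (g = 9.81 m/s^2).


Formula: P = rho * g * h
rho * g = 6288 * 9.81 = 61685.28 N/m^3
P = 61685.28 * 0.65 = 40095.4320 Pa

40095.4320 Pa


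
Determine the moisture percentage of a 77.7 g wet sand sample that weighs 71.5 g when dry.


Formula: MC = (W_wet - W_dry) / W_wet * 100
Water mass = 77.7 - 71.5 = 6.2 g
MC = 6.2 / 77.7 * 100 = 7.9794%

Final answer: 7.9794%


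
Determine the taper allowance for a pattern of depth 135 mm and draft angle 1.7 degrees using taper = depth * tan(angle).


Formula: taper = depth * tan(draft_angle)
tan(1.7 deg) = 0.0296793
taper = 135 mm * 0.0296793 = 4.0067 mm


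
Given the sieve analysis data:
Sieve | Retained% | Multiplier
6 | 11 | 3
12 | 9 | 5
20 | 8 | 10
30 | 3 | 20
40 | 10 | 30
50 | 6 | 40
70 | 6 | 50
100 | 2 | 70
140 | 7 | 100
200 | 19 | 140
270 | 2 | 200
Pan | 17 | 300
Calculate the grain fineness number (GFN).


Formula: GFN = sum(pct * multiplier) / sum(pct)
sum(pct * multiplier) = 10058
sum(pct) = 100
GFN = 10058 / 100 = 100.58


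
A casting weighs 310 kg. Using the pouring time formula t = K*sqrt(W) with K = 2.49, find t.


Formula: t = K * sqrt(W)
sqrt(W) = sqrt(310) = 17.60682
t = 2.49 * 17.60682 = 43.8410 s


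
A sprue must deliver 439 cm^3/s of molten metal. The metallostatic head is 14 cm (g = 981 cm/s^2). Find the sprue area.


Formula: v = sqrt(2*g*h), A = Q/v
Velocity: v = sqrt(2 * 981 * 14) = sqrt(27468) = 165.7347 cm/s
Sprue area: A = Q / v = 439 / 165.7347 = 2.6488 cm^2

Answer: 2.6488 cm^2


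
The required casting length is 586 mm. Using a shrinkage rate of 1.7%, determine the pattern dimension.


Formula: L_pattern = L_casting * (1 + shrinkage_rate/100)
Shrinkage factor = 1 + 1.7/100 = 1.017
L_pattern = 586 mm * 1.017 = 595.9620 mm

Final answer: 595.9620 mm


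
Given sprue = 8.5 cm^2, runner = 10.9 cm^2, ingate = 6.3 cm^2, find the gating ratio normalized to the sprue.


Sprue:Runner:Ingate = 1 : 10.9/8.5 : 6.3/8.5 = 1:1.28:0.74

Final answer: 1:1.28:0.74


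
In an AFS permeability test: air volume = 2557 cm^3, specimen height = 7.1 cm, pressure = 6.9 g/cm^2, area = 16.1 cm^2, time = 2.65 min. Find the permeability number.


Formula: Permeability Number P = (V * H) / (p * A * t)
Numerator: V * H = 2557 * 7.1 = 18154.7
Denominator: p * A * t = 6.9 * 16.1 * 2.65 = 294.3885
P = 18154.7 / 294.3885 = 61.6692


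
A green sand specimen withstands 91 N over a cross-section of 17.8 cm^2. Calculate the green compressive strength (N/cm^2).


Formula: Compressive Strength = Force / Area
Strength = 91 N / 17.8 cm^2 = 5.1124 N/cm^2

Final answer: 5.1124 N/cm^2


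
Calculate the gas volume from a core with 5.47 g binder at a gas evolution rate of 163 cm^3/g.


Formula: V_gas = W_binder * gas_evolution_rate
V = 5.47 g * 163 cm^3/g = 891.6100 cm^3

Answer: 891.6100 cm^3


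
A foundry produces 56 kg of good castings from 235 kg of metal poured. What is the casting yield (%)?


Formula: Casting Yield = (W_good / W_total) * 100
Yield = (56 kg / 235 kg) * 100 = 23.8298%

23.8298%


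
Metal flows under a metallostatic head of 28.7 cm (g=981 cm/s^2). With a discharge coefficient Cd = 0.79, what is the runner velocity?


Formula: v = Cd * sqrt(2 * g * h)  (Torricelli with discharge coefficient)
2*g*h = 2 * 981 * 28.7 = 56309.4 cm^2/s^2
sqrt(56309.4) = 237.29602 cm/s
v = 0.79 * 237.29602 = 187.4639 cm/s

Final answer: 187.4639 cm/s


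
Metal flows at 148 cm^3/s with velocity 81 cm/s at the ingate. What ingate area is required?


Formula: A_ingate = Q / v  (continuity equation)
A = 148 cm^3/s / 81 cm/s = 1.8272 cm^2

1.8272 cm^2


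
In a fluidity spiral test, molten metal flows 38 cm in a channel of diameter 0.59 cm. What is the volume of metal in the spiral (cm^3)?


Formula: V = pi * (d/2)^2 * L  (cylinder volume)
Radius = 0.59/2 = 0.295 cm
V = pi * 0.295^2 * 38 = 10.3891 cm^3


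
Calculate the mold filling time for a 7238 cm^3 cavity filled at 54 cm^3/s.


Formula: t_fill = V_mold / Q_flow
t = 7238 cm^3 / 54 cm^3/s = 134.0370 s


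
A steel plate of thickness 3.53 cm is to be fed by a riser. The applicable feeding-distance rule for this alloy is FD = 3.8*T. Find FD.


Formula: FD = 3.8 * T  (riser feeding-distance rule)
FD = 3.8 * 3.53 cm = 13.4140 cm

13.4140 cm


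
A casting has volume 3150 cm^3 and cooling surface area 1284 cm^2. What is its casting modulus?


Formula: Casting Modulus M = V / A
M = 3150 cm^3 / 1284 cm^2 = 2.4533 cm

Final answer: 2.4533 cm


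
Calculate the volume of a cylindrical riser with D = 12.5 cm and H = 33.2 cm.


Formula: V = pi * (D/2)^2 * H  (cylinder volume)
Radius = D/2 = 12.5/2 = 6.25 cm
V = pi * 6.25^2 * 33.2 = 4074.2530 cm^3

Final answer: 4074.2530 cm^3


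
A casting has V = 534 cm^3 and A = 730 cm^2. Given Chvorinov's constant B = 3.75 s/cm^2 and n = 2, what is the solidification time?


Formula: t_s = B * (V/A)^n  (Chvorinov's rule, n=2)
Modulus M = V/A = 534/730 = 0.731507 cm
M^2 = 0.731507^2 = 0.535102 cm^2
t_s = 3.75 * 0.535102 = 2.0066 s


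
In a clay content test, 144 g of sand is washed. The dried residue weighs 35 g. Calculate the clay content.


Formula: Clay% = (W_total - W_washed) / W_total * 100
Clay mass = 144 - 35 = 109 g
Clay% = 109 / 144 * 100 = 75.6944%


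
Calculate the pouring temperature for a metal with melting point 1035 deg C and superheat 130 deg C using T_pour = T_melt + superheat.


Formula: T_pour = T_melt + Superheat
T_pour = 1035 + 130 = 1165 deg C

1165 deg C


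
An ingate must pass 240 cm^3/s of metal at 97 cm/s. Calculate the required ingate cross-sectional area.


Formula: A_ingate = Q / v  (continuity equation)
A = 240 cm^3/s / 97 cm/s = 2.4742 cm^2


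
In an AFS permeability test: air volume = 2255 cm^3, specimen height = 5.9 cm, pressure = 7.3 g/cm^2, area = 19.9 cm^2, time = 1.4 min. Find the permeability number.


Formula: Permeability Number P = (V * H) / (p * A * t)
Numerator: V * H = 2255 * 5.9 = 13304.5
Denominator: p * A * t = 7.3 * 19.9 * 1.4 = 203.378
P = 13304.5 / 203.378 = 65.4176

65.4176


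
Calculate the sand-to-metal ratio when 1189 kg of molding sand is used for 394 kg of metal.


Formula: Sand-to-Metal Ratio = W_sand / W_metal
Ratio = 1189 kg / 394 kg = 3.0178

Final answer: 3.0178


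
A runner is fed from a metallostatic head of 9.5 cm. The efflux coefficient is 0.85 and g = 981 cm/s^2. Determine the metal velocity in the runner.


Formula: v = Cd * sqrt(2 * g * h)  (Torricelli with discharge coefficient)
2*g*h = 2 * 981 * 9.5 = 18639.0 cm^2/s^2
sqrt(18639.0) = 136.52472 cm/s
v = 0.85 * 136.52472 = 116.0460 cm/s


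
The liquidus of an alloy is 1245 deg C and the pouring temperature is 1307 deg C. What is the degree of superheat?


Formula: Superheat = T_pour - T_melt
Superheat = 1307 - 1245 = 62 deg C

62 deg C


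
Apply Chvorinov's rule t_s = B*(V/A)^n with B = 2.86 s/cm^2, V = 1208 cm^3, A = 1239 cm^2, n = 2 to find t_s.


Formula: t_s = B * (V/A)^n  (Chvorinov's rule, n=2)
Modulus M = V/A = 1208/1239 = 0.974980 cm
M^2 = 0.974980^2 = 0.950586 cm^2
t_s = 2.86 * 0.950586 = 2.7187 s


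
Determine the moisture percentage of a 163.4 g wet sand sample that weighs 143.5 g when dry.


Formula: MC = (W_wet - W_dry) / W_wet * 100
Water mass = 163.4 - 143.5 = 19.9 g
MC = 19.9 / 163.4 * 100 = 12.1787%

12.1787%


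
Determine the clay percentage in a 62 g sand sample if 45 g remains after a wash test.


Formula: Clay% = (W_total - W_washed) / W_total * 100
Clay mass = 62 - 45 = 17 g
Clay% = 17 / 62 * 100 = 27.4194%

Answer: 27.4194%


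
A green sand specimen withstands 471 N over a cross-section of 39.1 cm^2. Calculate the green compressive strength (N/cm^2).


Formula: Compressive Strength = Force / Area
Strength = 471 N / 39.1 cm^2 = 12.0460 N/cm^2

Final answer: 12.0460 N/cm^2


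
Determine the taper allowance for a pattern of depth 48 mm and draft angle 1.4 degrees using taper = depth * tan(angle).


Formula: taper = depth * tan(draft_angle)
tan(1.4 deg) = 0.0244395
taper = 48 mm * 0.0244395 = 1.1731 mm

1.1731 mm


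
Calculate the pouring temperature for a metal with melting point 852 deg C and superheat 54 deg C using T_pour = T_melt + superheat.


Formula: T_pour = T_melt + Superheat
T_pour = 852 + 54 = 906 deg C


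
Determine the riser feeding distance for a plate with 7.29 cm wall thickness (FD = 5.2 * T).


Formula: FD = 5.2 * T  (riser feeding-distance rule)
FD = 5.2 * 7.29 cm = 37.9080 cm

Final answer: 37.9080 cm


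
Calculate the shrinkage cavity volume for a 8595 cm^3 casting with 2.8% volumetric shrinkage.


Formula: V_shrink = V_casting * shrinkage_pct / 100
V_shrink = 8595 cm^3 * 2.8 / 100 = 240.6600 cm^3


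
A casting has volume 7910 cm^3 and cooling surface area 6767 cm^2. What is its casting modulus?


Formula: Casting Modulus M = V / A
M = 7910 cm^3 / 6767 cm^2 = 1.1689 cm

Answer: 1.1689 cm


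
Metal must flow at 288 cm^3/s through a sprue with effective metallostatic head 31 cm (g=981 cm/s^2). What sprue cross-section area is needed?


Formula: v = sqrt(2*g*h), A = Q/v
Velocity: v = sqrt(2 * 981 * 31) = sqrt(60822) = 246.6212 cm/s
Sprue area: A = Q / v = 288 / 246.6212 = 1.1678 cm^2

Answer: 1.1678 cm^2


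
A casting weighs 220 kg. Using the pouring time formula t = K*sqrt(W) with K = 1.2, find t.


Formula: t = K * sqrt(W)
sqrt(W) = sqrt(220) = 14.83240
t = 1.2 * 14.83240 = 17.7989 s

Final answer: 17.7989 s


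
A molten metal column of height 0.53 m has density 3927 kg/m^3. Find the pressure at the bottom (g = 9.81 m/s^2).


Formula: P = rho * g * h
rho * g = 3927 * 9.81 = 38523.87 N/m^3
P = 38523.87 * 0.53 = 20417.6511 Pa

20417.6511 Pa


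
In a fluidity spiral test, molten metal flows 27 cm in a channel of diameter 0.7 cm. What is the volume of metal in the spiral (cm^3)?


Formula: V = pi * (d/2)^2 * L  (cylinder volume)
Radius = 0.7/2 = 0.35 cm
V = pi * 0.35^2 * 27 = 10.3908 cm^3

Answer: 10.3908 cm^3


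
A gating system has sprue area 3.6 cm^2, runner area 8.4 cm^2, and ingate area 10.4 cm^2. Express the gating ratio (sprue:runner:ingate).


Sprue:Runner:Ingate = 1 : 8.4/3.6 : 10.4/3.6 = 1:2.33:2.89

Final answer: 1:2.33:2.89


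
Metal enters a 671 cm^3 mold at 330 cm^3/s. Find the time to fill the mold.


Formula: t_fill = V_mold / Q_flow
t = 671 cm^3 / 330 cm^3/s = 2.0333 s


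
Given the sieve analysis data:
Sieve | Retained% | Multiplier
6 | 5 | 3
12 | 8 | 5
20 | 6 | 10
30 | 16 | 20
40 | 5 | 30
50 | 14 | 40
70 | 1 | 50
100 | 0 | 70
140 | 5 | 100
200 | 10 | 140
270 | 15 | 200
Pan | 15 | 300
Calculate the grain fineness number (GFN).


Formula: GFN = sum(pct * multiplier) / sum(pct)
sum(pct * multiplier) = 10595
sum(pct) = 100
GFN = 10595 / 100 = 105.95

Answer: 105.95


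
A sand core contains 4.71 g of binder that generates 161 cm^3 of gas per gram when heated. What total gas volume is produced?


Formula: V_gas = W_binder * gas_evolution_rate
V = 4.71 g * 161 cm^3/g = 758.3100 cm^3

Final answer: 758.3100 cm^3


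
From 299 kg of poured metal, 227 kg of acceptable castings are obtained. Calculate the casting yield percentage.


Formula: Casting Yield = (W_good / W_total) * 100
Yield = (227 kg / 299 kg) * 100 = 75.9197%


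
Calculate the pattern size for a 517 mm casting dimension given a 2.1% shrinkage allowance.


Formula: L_pattern = L_casting * (1 + shrinkage_rate/100)
Shrinkage factor = 1 + 2.1/100 = 1.021
L_pattern = 517 mm * 1.021 = 527.8570 mm

Final answer: 527.8570 mm


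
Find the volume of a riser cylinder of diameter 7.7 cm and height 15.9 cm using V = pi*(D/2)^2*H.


Formula: V = pi * (D/2)^2 * H  (cylinder volume)
Radius = D/2 = 7.7/2 = 3.85 cm
V = pi * 3.85^2 * 15.9 = 740.4035 cm^3

740.4035 cm^3


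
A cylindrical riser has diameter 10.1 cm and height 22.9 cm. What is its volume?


Formula: V = pi * (D/2)^2 * H  (cylinder volume)
Radius = D/2 = 10.1/2 = 5.05 cm
V = pi * 5.05^2 * 22.9 = 1834.7129 cm^3


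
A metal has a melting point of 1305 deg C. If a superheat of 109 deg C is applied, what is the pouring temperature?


Formula: T_pour = T_melt + Superheat
T_pour = 1305 + 109 = 1414 deg C

1414 deg C


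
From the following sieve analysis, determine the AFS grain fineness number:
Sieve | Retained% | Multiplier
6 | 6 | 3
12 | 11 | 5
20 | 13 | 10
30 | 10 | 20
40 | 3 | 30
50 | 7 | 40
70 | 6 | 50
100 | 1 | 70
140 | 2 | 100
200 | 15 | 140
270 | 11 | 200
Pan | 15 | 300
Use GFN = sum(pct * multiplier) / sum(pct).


Formula: GFN = sum(pct * multiplier) / sum(pct)
sum(pct * multiplier) = 10143
sum(pct) = 100
GFN = 10143 / 100 = 101.43

Final answer: 101.43


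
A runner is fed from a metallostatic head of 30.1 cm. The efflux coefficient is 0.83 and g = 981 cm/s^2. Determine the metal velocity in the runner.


Formula: v = Cd * sqrt(2 * g * h)  (Torricelli with discharge coefficient)
2*g*h = 2 * 981 * 30.1 = 59056.2 cm^2/s^2
sqrt(59056.2) = 243.01481 cm/s
v = 0.83 * 243.01481 = 201.7023 cm/s

201.7023 cm/s


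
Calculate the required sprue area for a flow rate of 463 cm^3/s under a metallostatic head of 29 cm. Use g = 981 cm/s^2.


Formula: v = sqrt(2*g*h), A = Q/v
Velocity: v = sqrt(2 * 981 * 29) = sqrt(56898) = 238.5330 cm/s
Sprue area: A = Q / v = 463 / 238.5330 = 1.9410 cm^2

Answer: 1.9410 cm^2


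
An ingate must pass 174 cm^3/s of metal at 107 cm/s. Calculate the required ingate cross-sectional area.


Formula: A_ingate = Q / v  (continuity equation)
A = 174 cm^3/s / 107 cm/s = 1.6262 cm^2

Final answer: 1.6262 cm^2


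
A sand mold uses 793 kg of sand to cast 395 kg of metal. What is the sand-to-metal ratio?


Formula: Sand-to-Metal Ratio = W_sand / W_metal
Ratio = 793 kg / 395 kg = 2.0076

Final answer: 2.0076


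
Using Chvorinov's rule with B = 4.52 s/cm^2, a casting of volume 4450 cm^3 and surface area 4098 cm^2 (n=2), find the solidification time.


Formula: t_s = B * (V/A)^n  (Chvorinov's rule, n=2)
Modulus M = V/A = 4450/4098 = 1.085896 cm
M^2 = 1.085896^2 = 1.179170 cm^2
t_s = 4.52 * 1.179170 = 5.3298 s

Final answer: 5.3298 s


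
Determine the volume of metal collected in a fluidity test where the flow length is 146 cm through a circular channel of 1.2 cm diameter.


Formula: V = pi * (d/2)^2 * L  (cylinder volume)
Radius = 1.2/2 = 0.6 cm
V = pi * 0.6^2 * 146 = 165.1221 cm^3

Final answer: 165.1221 cm^3


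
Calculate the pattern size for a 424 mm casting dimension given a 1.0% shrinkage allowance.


Formula: L_pattern = L_casting * (1 + shrinkage_rate/100)
Shrinkage factor = 1 + 1.0/100 = 1.01
L_pattern = 424 mm * 1.01 = 428.2400 mm

Final answer: 428.2400 mm


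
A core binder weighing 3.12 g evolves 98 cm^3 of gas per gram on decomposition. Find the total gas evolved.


Formula: V_gas = W_binder * gas_evolution_rate
V = 3.12 g * 98 cm^3/g = 305.7600 cm^3


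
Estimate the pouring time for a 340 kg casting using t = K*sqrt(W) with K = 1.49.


Formula: t = K * sqrt(W)
sqrt(W) = sqrt(340) = 18.43909
t = 1.49 * 18.43909 = 27.4742 s

Answer: 27.4742 s


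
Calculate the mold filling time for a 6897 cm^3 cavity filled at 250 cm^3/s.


Formula: t_fill = V_mold / Q_flow
t = 6897 cm^3 / 250 cm^3/s = 27.5880 s


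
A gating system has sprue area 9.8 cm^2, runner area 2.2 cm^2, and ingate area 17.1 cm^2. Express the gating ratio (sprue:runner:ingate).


Sprue:Runner:Ingate = 1 : 2.2/9.8 : 17.1/9.8 = 1:0.22:1.74

1:0.22:1.74


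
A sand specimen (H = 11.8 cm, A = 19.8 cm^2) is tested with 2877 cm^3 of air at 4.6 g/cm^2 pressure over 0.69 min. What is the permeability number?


Formula: Permeability Number P = (V * H) / (p * A * t)
Numerator: V * H = 2877 * 11.8 = 33948.6
Denominator: p * A * t = 4.6 * 19.8 * 0.69 = 62.8452
P = 33948.6 / 62.8452 = 540.1940

Answer: 540.1940


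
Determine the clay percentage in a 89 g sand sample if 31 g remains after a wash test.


Formula: Clay% = (W_total - W_washed) / W_total * 100
Clay mass = 89 - 31 = 58 g
Clay% = 58 / 89 * 100 = 65.1685%

Final answer: 65.1685%


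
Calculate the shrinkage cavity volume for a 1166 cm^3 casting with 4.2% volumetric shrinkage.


Formula: V_shrink = V_casting * shrinkage_pct / 100
V_shrink = 1166 cm^3 * 4.2 / 100 = 48.9720 cm^3

Final answer: 48.9720 cm^3


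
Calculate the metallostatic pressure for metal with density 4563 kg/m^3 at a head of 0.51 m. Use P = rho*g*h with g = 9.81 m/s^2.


Formula: P = rho * g * h
rho * g = 4563 * 9.81 = 44763.03 N/m^3
P = 44763.03 * 0.51 = 22829.1453 Pa


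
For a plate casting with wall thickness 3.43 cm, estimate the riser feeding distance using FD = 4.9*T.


Formula: FD = 4.9 * T  (riser feeding-distance rule)
FD = 4.9 * 3.43 cm = 16.8070 cm

16.8070 cm


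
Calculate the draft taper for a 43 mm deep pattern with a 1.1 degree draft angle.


Formula: taper = depth * tan(draft_angle)
tan(1.1 deg) = 0.0192010
taper = 43 mm * 0.0192010 = 0.8256 mm


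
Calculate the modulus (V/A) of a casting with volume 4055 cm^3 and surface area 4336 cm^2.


Formula: Casting Modulus M = V / A
M = 4055 cm^3 / 4336 cm^2 = 0.9352 cm


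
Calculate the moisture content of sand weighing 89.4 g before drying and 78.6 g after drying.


Formula: MC = (W_wet - W_dry) / W_wet * 100
Water mass = 89.4 - 78.6 = 10.8 g
MC = 10.8 / 89.4 * 100 = 12.0805%

Answer: 12.0805%


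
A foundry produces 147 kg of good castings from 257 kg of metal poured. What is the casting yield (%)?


Formula: Casting Yield = (W_good / W_total) * 100
Yield = (147 kg / 257 kg) * 100 = 57.1984%


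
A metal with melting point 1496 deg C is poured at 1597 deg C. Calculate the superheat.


Formula: Superheat = T_pour - T_melt
Superheat = 1597 - 1496 = 101 deg C

101 deg C


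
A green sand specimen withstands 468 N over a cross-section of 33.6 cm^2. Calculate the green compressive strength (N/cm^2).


Formula: Compressive Strength = Force / Area
Strength = 468 N / 33.6 cm^2 = 13.9286 N/cm^2

Answer: 13.9286 N/cm^2


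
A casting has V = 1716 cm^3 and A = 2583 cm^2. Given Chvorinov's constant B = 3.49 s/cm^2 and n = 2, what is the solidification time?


Formula: t_s = B * (V/A)^n  (Chvorinov's rule, n=2)
Modulus M = V/A = 1716/2583 = 0.664344 cm
M^2 = 0.664344^2 = 0.441353 cm^2
t_s = 3.49 * 0.441353 = 1.5403 s

Answer: 1.5403 s


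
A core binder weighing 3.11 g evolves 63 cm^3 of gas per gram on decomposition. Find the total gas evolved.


Formula: V_gas = W_binder * gas_evolution_rate
V = 3.11 g * 63 cm^3/g = 195.9300 cm^3

Answer: 195.9300 cm^3


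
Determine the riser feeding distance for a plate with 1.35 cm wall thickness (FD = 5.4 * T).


Formula: FD = 5.4 * T  (riser feeding-distance rule)
FD = 5.4 * 1.35 cm = 7.2900 cm


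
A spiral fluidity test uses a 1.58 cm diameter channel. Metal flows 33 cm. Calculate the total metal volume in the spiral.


Formula: V = pi * (d/2)^2 * L  (cylinder volume)
Radius = 1.58/2 = 0.79 cm
V = pi * 0.79^2 * 33 = 64.7020 cm^3

64.7020 cm^3


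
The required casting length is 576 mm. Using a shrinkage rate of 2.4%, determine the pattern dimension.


Formula: L_pattern = L_casting * (1 + shrinkage_rate/100)
Shrinkage factor = 1 + 2.4/100 = 1.024
L_pattern = 576 mm * 1.024 = 589.8240 mm

Answer: 589.8240 mm


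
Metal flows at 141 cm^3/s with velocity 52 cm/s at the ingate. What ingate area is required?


Formula: A_ingate = Q / v  (continuity equation)
A = 141 cm^3/s / 52 cm/s = 2.7115 cm^2

2.7115 cm^2


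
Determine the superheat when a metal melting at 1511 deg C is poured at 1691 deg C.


Formula: Superheat = T_pour - T_melt
Superheat = 1691 - 1511 = 180 deg C


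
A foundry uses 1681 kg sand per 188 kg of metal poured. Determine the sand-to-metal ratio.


Formula: Sand-to-Metal Ratio = W_sand / W_metal
Ratio = 1681 kg / 188 kg = 8.9415

8.9415


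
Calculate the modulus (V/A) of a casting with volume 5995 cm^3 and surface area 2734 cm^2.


Formula: Casting Modulus M = V / A
M = 5995 cm^3 / 2734 cm^2 = 2.1928 cm

Final answer: 2.1928 cm


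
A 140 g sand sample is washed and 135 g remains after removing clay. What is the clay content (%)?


Formula: Clay% = (W_total - W_washed) / W_total * 100
Clay mass = 140 - 135 = 5 g
Clay% = 5 / 140 * 100 = 3.5714%

Final answer: 3.5714%


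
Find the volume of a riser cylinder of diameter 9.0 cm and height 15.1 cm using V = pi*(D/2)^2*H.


Formula: V = pi * (D/2)^2 * H  (cylinder volume)
Radius = D/2 = 9.0/2 = 4.5 cm
V = pi * 4.5^2 * 15.1 = 960.6205 cm^3


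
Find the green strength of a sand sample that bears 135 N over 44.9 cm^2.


Formula: Compressive Strength = Force / Area
Strength = 135 N / 44.9 cm^2 = 3.0067 N/cm^2

Final answer: 3.0067 N/cm^2


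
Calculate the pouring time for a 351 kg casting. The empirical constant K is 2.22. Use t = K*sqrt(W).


Formula: t = K * sqrt(W)
sqrt(W) = sqrt(351) = 18.73499
t = 2.22 * 18.73499 = 41.5917 s

Final answer: 41.5917 s


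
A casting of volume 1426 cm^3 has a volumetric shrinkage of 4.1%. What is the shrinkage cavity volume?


Formula: V_shrink = V_casting * shrinkage_pct / 100
V_shrink = 1426 cm^3 * 4.1 / 100 = 58.4660 cm^3

Answer: 58.4660 cm^3


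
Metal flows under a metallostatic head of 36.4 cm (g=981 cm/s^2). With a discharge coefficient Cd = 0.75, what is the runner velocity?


Formula: v = Cd * sqrt(2 * g * h)  (Torricelli with discharge coefficient)
2*g*h = 2 * 981 * 36.4 = 71416.8 cm^2/s^2
sqrt(71416.8) = 267.23922 cm/s
v = 0.75 * 267.23922 = 200.4294 cm/s

Answer: 200.4294 cm/s


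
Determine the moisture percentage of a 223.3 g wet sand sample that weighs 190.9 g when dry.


Formula: MC = (W_wet - W_dry) / W_wet * 100
Water mass = 223.3 - 190.9 = 32.4 g
MC = 32.4 / 223.3 * 100 = 14.5096%

Final answer: 14.5096%


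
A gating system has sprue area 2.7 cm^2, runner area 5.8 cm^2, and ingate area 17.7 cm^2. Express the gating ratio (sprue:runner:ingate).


Sprue:Runner:Ingate = 1 : 5.8/2.7 : 17.7/2.7 = 1:2.15:6.56

Final answer: 1:2.15:6.56


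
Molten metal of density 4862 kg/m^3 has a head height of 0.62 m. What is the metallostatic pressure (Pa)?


Formula: P = rho * g * h
rho * g = 4862 * 9.81 = 47696.22 N/m^3
P = 47696.22 * 0.62 = 29571.6564 Pa

29571.6564 Pa


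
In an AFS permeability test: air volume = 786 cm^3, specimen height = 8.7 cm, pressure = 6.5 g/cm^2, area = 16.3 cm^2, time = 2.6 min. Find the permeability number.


Formula: Permeability Number P = (V * H) / (p * A * t)
Numerator: V * H = 786 * 8.7 = 6838.2
Denominator: p * A * t = 6.5 * 16.3 * 2.6 = 275.47
P = 6838.2 / 275.47 = 24.8238

24.8238


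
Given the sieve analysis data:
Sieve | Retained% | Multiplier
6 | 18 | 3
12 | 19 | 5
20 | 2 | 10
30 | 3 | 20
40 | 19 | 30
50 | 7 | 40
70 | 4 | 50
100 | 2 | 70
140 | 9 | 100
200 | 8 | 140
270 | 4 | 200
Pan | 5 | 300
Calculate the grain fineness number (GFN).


Formula: GFN = sum(pct * multiplier) / sum(pct)
sum(pct * multiplier) = 5739
sum(pct) = 100
GFN = 5739 / 100 = 57.39

57.39


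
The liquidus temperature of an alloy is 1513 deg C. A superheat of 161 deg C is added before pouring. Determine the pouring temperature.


Formula: T_pour = T_melt + Superheat
T_pour = 1513 + 161 = 1674 deg C


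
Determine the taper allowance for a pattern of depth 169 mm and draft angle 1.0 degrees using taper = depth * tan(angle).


Formula: taper = depth * tan(draft_angle)
tan(1.0 deg) = 0.0174551
taper = 169 mm * 0.0174551 = 2.9499 mm

Final answer: 2.9499 mm


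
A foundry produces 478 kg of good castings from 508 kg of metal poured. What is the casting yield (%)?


Formula: Casting Yield = (W_good / W_total) * 100
Yield = (478 kg / 508 kg) * 100 = 94.0945%


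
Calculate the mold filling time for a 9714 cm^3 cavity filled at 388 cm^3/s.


Formula: t_fill = V_mold / Q_flow
t = 9714 cm^3 / 388 cm^3/s = 25.0361 s

25.0361 s


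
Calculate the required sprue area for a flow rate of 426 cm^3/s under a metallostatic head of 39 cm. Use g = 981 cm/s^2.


Formula: v = sqrt(2*g*h), A = Q/v
Velocity: v = sqrt(2 * 981 * 39) = sqrt(76518) = 276.6189 cm/s
Sprue area: A = Q / v = 426 / 276.6189 = 1.5400 cm^2

Final answer: 1.5400 cm^2


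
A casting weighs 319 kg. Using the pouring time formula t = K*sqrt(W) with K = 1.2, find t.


Formula: t = K * sqrt(W)
sqrt(W) = sqrt(319) = 17.86057
t = 1.2 * 17.86057 = 21.4327 s

21.4327 s


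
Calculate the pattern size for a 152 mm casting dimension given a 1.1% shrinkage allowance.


Formula: L_pattern = L_casting * (1 + shrinkage_rate/100)
Shrinkage factor = 1 + 1.1/100 = 1.011
L_pattern = 152 mm * 1.011 = 153.6720 mm

Final answer: 153.6720 mm


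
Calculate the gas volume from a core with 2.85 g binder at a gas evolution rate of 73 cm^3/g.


Formula: V_gas = W_binder * gas_evolution_rate
V = 2.85 g * 73 cm^3/g = 208.0500 cm^3

Final answer: 208.0500 cm^3


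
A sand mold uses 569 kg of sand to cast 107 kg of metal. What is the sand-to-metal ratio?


Formula: Sand-to-Metal Ratio = W_sand / W_metal
Ratio = 569 kg / 107 kg = 5.3178


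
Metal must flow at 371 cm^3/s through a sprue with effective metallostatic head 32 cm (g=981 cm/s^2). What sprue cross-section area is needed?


Formula: v = sqrt(2*g*h), A = Q/v
Velocity: v = sqrt(2 * 981 * 32) = sqrt(62784) = 250.5674 cm/s
Sprue area: A = Q / v = 371 / 250.5674 = 1.4806 cm^2

1.4806 cm^2


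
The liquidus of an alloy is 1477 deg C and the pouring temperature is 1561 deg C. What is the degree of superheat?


Formula: Superheat = T_pour - T_melt
Superheat = 1561 - 1477 = 84 deg C


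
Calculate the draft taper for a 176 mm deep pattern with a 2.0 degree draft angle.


Formula: taper = depth * tan(draft_angle)
tan(2.0 deg) = 0.0349208
taper = 176 mm * 0.0349208 = 6.1461 mm

6.1461 mm


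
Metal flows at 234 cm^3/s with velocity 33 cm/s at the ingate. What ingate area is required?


Formula: A_ingate = Q / v  (continuity equation)
A = 234 cm^3/s / 33 cm/s = 7.0909 cm^2


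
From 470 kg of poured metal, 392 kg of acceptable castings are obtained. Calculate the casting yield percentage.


Formula: Casting Yield = (W_good / W_total) * 100
Yield = (392 kg / 470 kg) * 100 = 83.4043%

Final answer: 83.4043%


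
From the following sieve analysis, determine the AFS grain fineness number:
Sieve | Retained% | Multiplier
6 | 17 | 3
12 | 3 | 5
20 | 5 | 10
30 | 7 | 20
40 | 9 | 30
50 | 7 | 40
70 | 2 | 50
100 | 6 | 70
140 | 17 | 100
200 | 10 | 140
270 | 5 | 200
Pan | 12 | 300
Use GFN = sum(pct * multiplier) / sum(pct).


Formula: GFN = sum(pct * multiplier) / sum(pct)
sum(pct * multiplier) = 9026
sum(pct) = 100
GFN = 9026 / 100 = 90.26

Answer: 90.26
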